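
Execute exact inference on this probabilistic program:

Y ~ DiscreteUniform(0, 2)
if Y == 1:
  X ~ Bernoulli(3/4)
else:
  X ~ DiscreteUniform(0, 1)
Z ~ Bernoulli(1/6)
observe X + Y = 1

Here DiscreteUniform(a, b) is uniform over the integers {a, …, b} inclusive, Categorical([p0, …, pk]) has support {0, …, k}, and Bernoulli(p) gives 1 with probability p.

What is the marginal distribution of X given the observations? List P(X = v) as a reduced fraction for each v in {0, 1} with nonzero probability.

P(X=0) = 1/3, P(X=1) = 2/3

Enumerate traces; 4 have nonzero weight after conditioning:
  (Y=0, X=1, Z=0) weight 5/36
  (Y=0, X=1, Z=1) weight 1/36
  (Y=1, X=0, Z=0) weight 5/72
  (Y=1, X=0, Z=1) weight 1/72
Group by X:
  weight(X=0) = 1/12
  weight(X=1) = 1/6
Total weight = 1/12 + 1/6 = 1/4
P(X=0 | obs) = 1/12 / 1/4 = 1/3
P(X=1 | obs) = 1/6 / 1/4 = 2/3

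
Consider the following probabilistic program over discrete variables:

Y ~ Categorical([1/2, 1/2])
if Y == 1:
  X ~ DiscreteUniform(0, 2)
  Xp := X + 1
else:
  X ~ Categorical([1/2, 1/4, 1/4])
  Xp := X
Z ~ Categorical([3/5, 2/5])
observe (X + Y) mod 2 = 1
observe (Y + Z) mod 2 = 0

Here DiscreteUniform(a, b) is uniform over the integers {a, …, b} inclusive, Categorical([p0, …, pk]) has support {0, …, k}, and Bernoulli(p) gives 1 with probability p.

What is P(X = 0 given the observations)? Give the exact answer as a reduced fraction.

Enumerate traces; 3 have nonzero weight after conditioning:
  (Y=0, X=1, Z=0) weight 3/40
  (Y=1, X=0, Z=1) weight 1/15
  (Y=1, X=2, Z=1) weight 1/15
Group by X:
  weight(X=0) = 1/15
  weight(X=1) = 3/40
  weight(X=2) = 1/15
Total weight = 1/15 + 3/40 + 1/15 = 5/24
P(X=0 | obs) = 1/15 / 5/24 = 8/25
P(X=1 | obs) = 3/40 / 5/24 = 9/25
P(X=2 | obs) = 1/15 / 5/24 = 8/25

P(X = 0 | obs) = 8/25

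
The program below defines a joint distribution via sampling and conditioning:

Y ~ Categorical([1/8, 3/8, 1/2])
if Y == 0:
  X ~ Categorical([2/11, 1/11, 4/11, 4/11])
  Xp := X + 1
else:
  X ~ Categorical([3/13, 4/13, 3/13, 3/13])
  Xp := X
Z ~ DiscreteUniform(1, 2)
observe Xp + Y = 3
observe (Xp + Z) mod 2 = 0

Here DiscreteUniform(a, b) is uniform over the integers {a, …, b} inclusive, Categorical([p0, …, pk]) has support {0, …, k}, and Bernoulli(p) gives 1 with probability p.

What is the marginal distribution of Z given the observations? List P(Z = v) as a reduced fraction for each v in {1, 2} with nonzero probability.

P(Z=1) = 76/109, P(Z=2) = 33/109

Enumerate traces; 3 have nonzero weight after conditioning:
  (Y=0, X=2, Z=1) weight 1/44
  (Y=1, X=2, Z=2) weight 9/208
  (Y=2, X=1, Z=1) weight 1/13
Group by Z:
  weight(Z=1) = 57/572
  weight(Z=2) = 9/208
Total weight = 57/572 + 9/208 = 327/2288
P(Z=1 | obs) = 57/572 / 327/2288 = 76/109
P(Z=2 | obs) = 9/208 / 327/2288 = 33/109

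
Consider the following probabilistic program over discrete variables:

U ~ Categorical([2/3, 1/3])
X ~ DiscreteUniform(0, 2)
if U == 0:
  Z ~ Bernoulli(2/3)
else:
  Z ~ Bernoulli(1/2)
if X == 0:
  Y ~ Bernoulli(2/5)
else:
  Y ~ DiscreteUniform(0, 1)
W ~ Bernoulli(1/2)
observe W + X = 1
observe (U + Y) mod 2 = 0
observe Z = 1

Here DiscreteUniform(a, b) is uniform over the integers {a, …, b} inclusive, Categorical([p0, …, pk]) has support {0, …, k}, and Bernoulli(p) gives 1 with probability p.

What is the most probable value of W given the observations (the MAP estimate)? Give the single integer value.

Enumerate traces; 4 have nonzero weight after conditioning:
  (U=0, X=0, Z=1, Y=0, W=1) weight 2/45
  (U=0, X=1, Z=1, Y=0, W=0) weight 1/27
  (U=1, X=0, Z=1, Y=1, W=1) weight 1/90
  (U=1, X=1, Z=1, Y=1, W=0) weight 1/72
Group by W:
  weight(W=0) = 11/216
  weight(W=1) = 1/18
Total weight = 11/216 + 1/18 = 23/216
P(W=0 | obs) = 11/216 / 23/216 = 11/23
P(W=1 | obs) = 1/18 / 23/216 = 12/23
argmax = 1

argmax_v P(W = v | obs) = 1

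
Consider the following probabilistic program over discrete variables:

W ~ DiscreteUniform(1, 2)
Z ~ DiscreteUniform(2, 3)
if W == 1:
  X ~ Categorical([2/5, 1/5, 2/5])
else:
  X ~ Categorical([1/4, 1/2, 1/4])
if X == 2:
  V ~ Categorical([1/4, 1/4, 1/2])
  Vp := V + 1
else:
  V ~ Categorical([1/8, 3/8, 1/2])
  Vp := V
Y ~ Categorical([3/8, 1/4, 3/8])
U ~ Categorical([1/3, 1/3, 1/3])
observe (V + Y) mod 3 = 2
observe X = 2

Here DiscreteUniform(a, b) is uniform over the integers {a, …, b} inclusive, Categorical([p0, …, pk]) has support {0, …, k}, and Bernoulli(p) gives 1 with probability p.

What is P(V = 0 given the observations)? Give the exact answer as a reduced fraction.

P(V = 0 | obs) = 3/11

Enumerate traces; 36 have nonzero weight after conditioning:
  (W=1, Z=2, X=2, V=0, Y=2, U=0) weight 1/320
  (W=1, Z=2, X=2, V=0, Y=2, U=1) weight 1/320
  (W=1, Z=2, X=2, V=0, Y=2, U=2) weight 1/320
  (W=1, Z=2, X=2, V=1, Y=1, U=0) weight 1/480
  (W=1, Z=2, X=2, V=1, Y=1, U=1) weight 1/480
  (W=1, Z=2, X=2, V=1, Y=1, U=2) weight 1/480
  (W=1, Z=2, X=2, V=2, Y=0, U=0) weight 1/160
  (W=1, Z=2, X=2, V=2, Y=0, U=1) weight 1/160
  … 28 more
Group by V:
  weight(V=0) = 39/1280
  weight(V=1) = 13/640
  weight(V=2) = 39/640
Total weight = 39/1280 + 13/640 + 39/640 = 143/1280
P(V=0 | obs) = 39/1280 / 143/1280 = 3/11
P(V=1 | obs) = 13/640 / 143/1280 = 2/11
P(V=2 | obs) = 39/640 / 143/1280 = 6/11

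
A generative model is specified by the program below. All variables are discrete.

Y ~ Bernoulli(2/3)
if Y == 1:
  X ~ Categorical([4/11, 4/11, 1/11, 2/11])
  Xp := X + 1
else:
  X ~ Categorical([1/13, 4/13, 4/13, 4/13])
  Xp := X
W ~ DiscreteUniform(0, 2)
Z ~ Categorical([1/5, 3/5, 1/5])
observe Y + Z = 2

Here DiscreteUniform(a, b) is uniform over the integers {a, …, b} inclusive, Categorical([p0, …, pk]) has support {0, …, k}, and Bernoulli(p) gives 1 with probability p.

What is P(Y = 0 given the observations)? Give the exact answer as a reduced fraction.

Enumerate traces; 24 have nonzero weight after conditioning:
  (Y=0, X=0, W=0, Z=2) weight 1/585
  (Y=0, X=0, W=1, Z=2) weight 1/585
  (Y=0, X=0, W=2, Z=2) weight 1/585
  (Y=0, X=1, W=0, Z=2) weight 4/585
  (Y=0, X=1, W=1, Z=2) weight 4/585
  (Y=0, X=1, W=2, Z=2) weight 4/585
  (Y=0, X=2, W=0, Z=2) weight 4/585
  (Y=0, X=2, W=1, Z=2) weight 4/585
  (Y=1, X=0, W=0, Z=1) weight 8/165
  … 15 more
Group by Y:
  weight(Y=0) = 1/15
  weight(Y=1) = 2/5
Total weight = 1/15 + 2/5 = 7/15
P(Y=0 | obs) = 1/15 / 7/15 = 1/7
P(Y=1 | obs) = 2/5 / 7/15 = 6/7

P(Y = 0 | obs) = 1/7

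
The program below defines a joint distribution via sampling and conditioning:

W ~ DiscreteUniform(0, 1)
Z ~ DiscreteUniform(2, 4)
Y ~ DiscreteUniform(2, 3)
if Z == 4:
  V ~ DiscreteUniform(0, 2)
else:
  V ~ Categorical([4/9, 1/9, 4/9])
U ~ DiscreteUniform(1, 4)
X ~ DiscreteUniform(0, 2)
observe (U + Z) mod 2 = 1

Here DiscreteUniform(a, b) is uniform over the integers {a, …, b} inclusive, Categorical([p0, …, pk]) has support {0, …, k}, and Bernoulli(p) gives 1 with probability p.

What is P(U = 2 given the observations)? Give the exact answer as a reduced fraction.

Enumerate traces; 216 have nonzero weight after conditioning:
  (W=0, Z=2, Y=2, V=0, U=1, X=0) weight 1/324
  (W=0, Z=2, Y=2, V=0, U=1, X=1) weight 1/324
  (W=0, Z=2, Y=2, V=0, U=1, X=2) weight 1/324
  (W=0, Z=2, Y=2, V=0, U=3, X=0) weight 1/324
  (W=0, Z=2, Y=2, V=0, U=3, X=1) weight 1/324
  (W=0, Z=2, Y=2, V=0, U=3, X=2) weight 1/324
  (W=0, Z=2, Y=2, V=1, U=1, X=0) weight 1/1296
  (W=0, Z=2, Y=2, V=1, U=1, X=1) weight 1/1296
  (W=0, Z=3, Y=2, V=0, U=2, X=0) weight 1/324
  (W=0, Z=3, Y=2, V=0, U=4, X=0) weight 1/324
  … 206 more
Group by U:
  weight(U=1) = 1/6
  weight(U=2) = 1/12
  weight(U=3) = 1/6
  weight(U=4) = 1/12
Total weight = 1/6 + 1/12 + 1/6 + 1/12 = 1/2
P(U=1 | obs) = 1/6 / 1/2 = 1/3
P(U=2 | obs) = 1/12 / 1/2 = 1/6
P(U=3 | obs) = 1/6 / 1/2 = 1/3
P(U=4 | obs) = 1/12 / 1/2 = 1/6

P(U = 2 | obs) = 1/6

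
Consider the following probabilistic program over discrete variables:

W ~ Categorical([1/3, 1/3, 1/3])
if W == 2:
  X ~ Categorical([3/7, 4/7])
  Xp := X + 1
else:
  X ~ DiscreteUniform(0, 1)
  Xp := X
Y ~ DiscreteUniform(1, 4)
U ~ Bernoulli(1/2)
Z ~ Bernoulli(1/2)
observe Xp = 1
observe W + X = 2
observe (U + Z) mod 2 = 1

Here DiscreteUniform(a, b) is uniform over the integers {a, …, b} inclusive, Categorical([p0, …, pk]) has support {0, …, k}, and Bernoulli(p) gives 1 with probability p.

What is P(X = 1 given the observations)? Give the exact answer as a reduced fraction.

Enumerate traces; 16 have nonzero weight after conditioning:
  (W=1, X=1, Y=1, U=0, Z=1) weight 1/96
  (W=1, X=1, Y=1, U=1, Z=0) weight 1/96
  (W=1, X=1, Y=2, U=0, Z=1) weight 1/96
  (W=1, X=1, Y=2, U=1, Z=0) weight 1/96
  (W=1, X=1, Y=3, U=0, Z=1) weight 1/96
  (W=1, X=1, Y=3, U=1, Z=0) weight 1/96
  (W=1, X=1, Y=4, U=0, Z=1) weight 1/96
  (W=1, X=1, Y=4, U=1, Z=0) weight 1/96
  (W=2, X=0, Y=1, U=0, Z=1) weight 1/112
  … 7 more
Group by X:
  weight(X=0) = 1/14
  weight(X=1) = 1/12
Total weight = 1/14 + 1/12 = 13/84
P(X=0 | obs) = 1/14 / 13/84 = 6/13
P(X=1 | obs) = 1/12 / 13/84 = 7/13

P(X = 1 | obs) = 7/13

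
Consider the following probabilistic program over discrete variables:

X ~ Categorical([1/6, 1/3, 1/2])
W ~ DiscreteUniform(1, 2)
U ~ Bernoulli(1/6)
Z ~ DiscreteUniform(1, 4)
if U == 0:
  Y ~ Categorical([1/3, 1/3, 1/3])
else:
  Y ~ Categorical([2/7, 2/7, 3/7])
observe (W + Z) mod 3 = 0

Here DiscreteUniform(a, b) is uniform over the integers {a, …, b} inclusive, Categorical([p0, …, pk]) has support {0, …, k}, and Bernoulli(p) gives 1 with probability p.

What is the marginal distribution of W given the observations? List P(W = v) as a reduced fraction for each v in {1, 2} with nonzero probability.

P(W=1) = 1/3, P(W=2) = 2/3

Enumerate traces; 54 have nonzero weight after conditioning:
  (X=0, W=1, U=0, Z=2, Y=0) weight 5/864
  (X=0, W=1, U=0, Z=2, Y=1) weight 5/864
  (X=0, W=1, U=0, Z=2, Y=2) weight 5/864
  (X=0, W=1, U=1, Z=2, Y=0) weight 1/1008
  (X=0, W=1, U=1, Z=2, Y=1) weight 1/1008
  (X=0, W=1, U=1, Z=2, Y=2) weight 1/672
  (X=0, W=2, U=0, Z=1, Y=0) weight 5/864
  (X=0, W=2, U=0, Z=1, Y=1) weight 5/864
  … 46 more
Group by W:
  weight(W=1) = 1/8
  weight(W=2) = 1/4
Total weight = 1/8 + 1/4 = 3/8
P(W=1 | obs) = 1/8 / 3/8 = 1/3
P(W=2 | obs) = 1/4 / 3/8 = 2/3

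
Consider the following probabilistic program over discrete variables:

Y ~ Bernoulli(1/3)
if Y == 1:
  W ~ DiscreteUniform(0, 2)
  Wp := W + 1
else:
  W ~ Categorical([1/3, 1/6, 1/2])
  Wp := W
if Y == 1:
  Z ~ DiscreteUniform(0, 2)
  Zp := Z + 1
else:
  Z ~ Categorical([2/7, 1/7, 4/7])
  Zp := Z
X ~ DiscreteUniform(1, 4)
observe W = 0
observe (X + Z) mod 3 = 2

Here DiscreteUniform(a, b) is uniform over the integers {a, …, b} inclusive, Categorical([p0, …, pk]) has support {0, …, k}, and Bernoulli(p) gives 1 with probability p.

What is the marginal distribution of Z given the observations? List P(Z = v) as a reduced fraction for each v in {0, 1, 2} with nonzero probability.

Enumerate traces; 8 have nonzero weight after conditioning:
  (Y=0, W=0, Z=0, X=2) weight 1/63
  (Y=0, W=0, Z=1, X=1) weight 1/126
  (Y=0, W=0, Z=1, X=4) weight 1/126
  (Y=0, W=0, Z=2, X=3) weight 2/63
  (Y=1, W=0, Z=0, X=2) weight 1/108
  (Y=1, W=0, Z=1, X=1) weight 1/108
  (Y=1, W=0, Z=1, X=4) weight 1/108
  (Y=1, W=0, Z=2, X=3) weight 1/108
Group by Z:
  weight(Z=0) = 19/756
  weight(Z=1) = 13/378
  weight(Z=2) = 31/756
Total weight = 19/756 + 13/378 + 31/756 = 19/189
P(Z=0 | obs) = 19/756 / 19/189 = 1/4
P(Z=1 | obs) = 13/378 / 19/189 = 13/38
P(Z=2 | obs) = 31/756 / 19/189 = 31/76

P(Z=0) = 1/4, P(Z=1) = 13/38, P(Z=2) = 31/76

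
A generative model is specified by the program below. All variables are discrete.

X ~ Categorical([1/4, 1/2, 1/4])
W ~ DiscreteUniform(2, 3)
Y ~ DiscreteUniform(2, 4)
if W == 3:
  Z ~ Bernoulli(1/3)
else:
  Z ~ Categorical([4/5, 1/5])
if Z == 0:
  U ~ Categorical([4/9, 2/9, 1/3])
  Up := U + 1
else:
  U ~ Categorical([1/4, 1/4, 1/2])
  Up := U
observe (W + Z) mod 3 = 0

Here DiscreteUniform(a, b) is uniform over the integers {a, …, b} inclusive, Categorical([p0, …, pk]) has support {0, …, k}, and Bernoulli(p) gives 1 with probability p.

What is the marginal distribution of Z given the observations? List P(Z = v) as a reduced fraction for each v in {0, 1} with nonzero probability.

P(Z=0) = 10/13, P(Z=1) = 3/13

Enumerate traces; 54 have nonzero weight after conditioning:
  (X=0, W=2, Y=2, Z=1, U=0) weight 1/480
  (X=0, W=2, Y=2, Z=1, U=1) weight 1/480
  (X=0, W=2, Y=2, Z=1, U=2) weight 1/240
  (X=0, W=2, Y=3, Z=1, U=0) weight 1/480
  (X=0, W=2, Y=3, Z=1, U=1) weight 1/480
  (X=0, W=2, Y=3, Z=1, U=2) weight 1/240
  (X=0, W=2, Y=4, Z=1, U=0) weight 1/480
  (X=0, W=2, Y=4, Z=1, U=1) weight 1/480
  (X=0, W=3, Y=2, Z=0, U=0) weight 1/81
  … 45 more
Group by Z:
  weight(Z=0) = 1/3
  weight(Z=1) = 1/10
Total weight = 1/3 + 1/10 = 13/30
P(Z=0 | obs) = 1/3 / 13/30 = 10/13
P(Z=1 | obs) = 1/10 / 13/30 = 3/13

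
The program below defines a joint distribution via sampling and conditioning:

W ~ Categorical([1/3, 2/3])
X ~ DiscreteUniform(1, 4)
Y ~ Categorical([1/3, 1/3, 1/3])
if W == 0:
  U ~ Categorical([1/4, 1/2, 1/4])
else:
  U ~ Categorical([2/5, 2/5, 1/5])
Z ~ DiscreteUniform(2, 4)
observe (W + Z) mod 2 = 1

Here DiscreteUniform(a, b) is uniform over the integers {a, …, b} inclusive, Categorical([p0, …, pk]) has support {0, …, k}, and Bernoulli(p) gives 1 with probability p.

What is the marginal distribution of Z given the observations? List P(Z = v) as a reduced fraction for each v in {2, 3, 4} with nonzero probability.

P(Z=2) = 2/5, P(Z=3) = 1/5, P(Z=4) = 2/5

Enumerate traces; 108 have nonzero weight after conditioning:
  (W=0, X=1, Y=0, U=0, Z=3) weight 1/432
  (W=0, X=1, Y=0, U=1, Z=3) weight 1/216
  (W=0, X=1, Y=0, U=2, Z=3) weight 1/432
  (W=0, X=1, Y=1, U=0, Z=3) weight 1/432
  (W=0, X=1, Y=1, U=1, Z=3) weight 1/216
  (W=0, X=1, Y=1, U=2, Z=3) weight 1/432
  (W=0, X=1, Y=2, U=0, Z=3) weight 1/432
  (W=0, X=1, Y=2, U=1, Z=3) weight 1/216
  (W=1, X=1, Y=0, U=0, Z=2) weight 1/135
  (W=1, X=1, Y=0, U=0, Z=4) weight 1/135
  … 98 more
Group by Z:
  weight(Z=2) = 2/9
  weight(Z=3) = 1/9
  weight(Z=4) = 2/9
Total weight = 2/9 + 1/9 + 2/9 = 5/9
P(Z=2 | obs) = 2/9 / 5/9 = 2/5
P(Z=3 | obs) = 1/9 / 5/9 = 1/5
P(Z=4 | obs) = 2/9 / 5/9 = 2/5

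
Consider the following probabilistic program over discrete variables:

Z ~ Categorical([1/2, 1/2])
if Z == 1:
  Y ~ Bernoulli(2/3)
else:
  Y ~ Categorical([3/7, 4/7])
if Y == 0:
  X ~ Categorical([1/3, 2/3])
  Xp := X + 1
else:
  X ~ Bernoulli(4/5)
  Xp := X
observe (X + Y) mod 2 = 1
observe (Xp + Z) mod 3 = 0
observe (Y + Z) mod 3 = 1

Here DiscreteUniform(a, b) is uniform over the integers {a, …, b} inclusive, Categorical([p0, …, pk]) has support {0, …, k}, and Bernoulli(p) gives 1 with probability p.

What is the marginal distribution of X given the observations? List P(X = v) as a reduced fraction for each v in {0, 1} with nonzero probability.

Enumerate traces; 2 have nonzero weight after conditioning:
  (Z=0, Y=1, X=0) weight 2/35
  (Z=1, Y=0, X=1) weight 1/9
Group by X:
  weight(X=0) = 2/35
  weight(X=1) = 1/9
Total weight = 2/35 + 1/9 = 53/315
P(X=0 | obs) = 2/35 / 53/315 = 18/53
P(X=1 | obs) = 1/9 / 53/315 = 35/53

P(X=0) = 18/53, P(X=1) = 35/53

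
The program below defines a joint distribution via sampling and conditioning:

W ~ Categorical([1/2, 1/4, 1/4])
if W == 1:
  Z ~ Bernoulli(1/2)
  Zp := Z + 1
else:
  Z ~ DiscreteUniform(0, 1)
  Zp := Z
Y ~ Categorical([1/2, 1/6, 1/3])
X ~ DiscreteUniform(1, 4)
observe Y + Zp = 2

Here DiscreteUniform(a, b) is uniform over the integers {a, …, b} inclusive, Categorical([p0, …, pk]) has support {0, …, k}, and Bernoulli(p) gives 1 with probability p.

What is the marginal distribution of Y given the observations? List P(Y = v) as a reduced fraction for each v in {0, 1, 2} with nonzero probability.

Enumerate traces; 24 have nonzero weight after conditioning:
  (W=0, Z=0, Y=2, X=1) weight 1/48
  (W=0, Z=0, Y=2, X=2) weight 1/48
  (W=0, Z=0, Y=2, X=3) weight 1/48
  (W=0, Z=0, Y=2, X=4) weight 1/48
  (W=0, Z=1, Y=1, X=1) weight 1/96
  (W=0, Z=1, Y=1, X=2) weight 1/96
  (W=0, Z=1, Y=1, X=3) weight 1/96
  (W=0, Z=1, Y=1, X=4) weight 1/96
  (W=1, Z=1, Y=0, X=1) weight 1/64
  … 15 more
Group by Y:
  weight(Y=0) = 1/16
  weight(Y=1) = 1/12
  weight(Y=2) = 1/8
Total weight = 1/16 + 1/12 + 1/8 = 13/48
P(Y=0 | obs) = 1/16 / 13/48 = 3/13
P(Y=1 | obs) = 1/12 / 13/48 = 4/13
P(Y=2 | obs) = 1/8 / 13/48 = 6/13

P(Y=0) = 3/13, P(Y=1) = 4/13, P(Y=2) = 6/13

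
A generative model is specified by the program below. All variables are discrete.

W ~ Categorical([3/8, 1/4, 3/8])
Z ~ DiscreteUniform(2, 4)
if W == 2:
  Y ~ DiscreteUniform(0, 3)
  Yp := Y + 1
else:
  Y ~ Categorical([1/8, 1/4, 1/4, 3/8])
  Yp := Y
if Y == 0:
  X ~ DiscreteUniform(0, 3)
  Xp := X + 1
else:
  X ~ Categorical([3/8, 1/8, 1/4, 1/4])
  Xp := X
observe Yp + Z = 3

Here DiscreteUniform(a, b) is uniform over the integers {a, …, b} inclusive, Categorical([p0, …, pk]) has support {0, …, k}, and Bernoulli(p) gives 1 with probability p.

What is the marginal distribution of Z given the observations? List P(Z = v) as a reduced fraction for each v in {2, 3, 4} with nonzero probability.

P(Z=2) = 16/21, P(Z=3) = 5/21

Enumerate traces; 20 have nonzero weight after conditioning:
  (W=0, Z=2, Y=1, X=0) weight 3/256
  (W=0, Z=2, Y=1, X=1) weight 1/256
  (W=0, Z=2, Y=1, X=2) weight 1/128
  (W=0, Z=2, Y=1, X=3) weight 1/128
  (W=0, Z=3, Y=0, X=0) weight 1/256
  (W=0, Z=3, Y=0, X=1) weight 1/256
  (W=0, Z=3, Y=0, X=2) weight 1/256
  (W=0, Z=3, Y=0, X=3) weight 1/256
  … 12 more
Group by Z:
  weight(Z=2) = 1/12
  weight(Z=3) = 5/192
Total weight = 1/12 + 5/192 = 7/64
P(Z=2 | obs) = 1/12 / 7/64 = 16/21
P(Z=3 | obs) = 5/192 / 7/64 = 5/21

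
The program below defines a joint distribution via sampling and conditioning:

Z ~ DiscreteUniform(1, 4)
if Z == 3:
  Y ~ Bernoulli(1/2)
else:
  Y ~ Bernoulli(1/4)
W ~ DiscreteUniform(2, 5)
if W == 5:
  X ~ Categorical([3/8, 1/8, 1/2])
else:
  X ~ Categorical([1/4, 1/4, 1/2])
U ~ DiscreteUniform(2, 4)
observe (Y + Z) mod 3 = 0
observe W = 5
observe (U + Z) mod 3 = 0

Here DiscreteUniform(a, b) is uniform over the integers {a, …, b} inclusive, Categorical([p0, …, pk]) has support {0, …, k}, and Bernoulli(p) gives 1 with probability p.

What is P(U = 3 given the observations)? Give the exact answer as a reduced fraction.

Enumerate traces; 6 have nonzero weight after conditioning:
  (Z=2, Y=1, W=5, X=0, U=4) weight 1/512
  (Z=2, Y=1, W=5, X=1, U=4) weight 1/1536
  (Z=2, Y=1, W=5, X=2, U=4) weight 1/384
  (Z=3, Y=0, W=5, X=0, U=3) weight 1/256
  (Z=3, Y=0, W=5, X=1, U=3) weight 1/768
  (Z=3, Y=0, W=5, X=2, U=3) weight 1/192
Group by U:
  weight(U=3) = 1/96
  weight(U=4) = 1/192
Total weight = 1/96 + 1/192 = 1/64
P(U=3 | obs) = 1/96 / 1/64 = 2/3
P(U=4 | obs) = 1/192 / 1/64 = 1/3

P(U = 3 | obs) = 2/3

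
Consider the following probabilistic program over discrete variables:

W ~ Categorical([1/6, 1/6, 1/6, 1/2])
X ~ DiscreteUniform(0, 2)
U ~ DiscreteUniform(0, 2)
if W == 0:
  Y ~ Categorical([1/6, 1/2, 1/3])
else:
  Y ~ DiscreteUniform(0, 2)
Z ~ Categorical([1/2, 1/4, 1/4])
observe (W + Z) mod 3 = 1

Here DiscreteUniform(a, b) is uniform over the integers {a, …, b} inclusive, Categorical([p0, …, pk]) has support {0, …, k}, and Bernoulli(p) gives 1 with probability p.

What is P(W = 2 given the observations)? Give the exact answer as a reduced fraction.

Enumerate traces; 108 have nonzero weight after conditioning:
  (W=0, X=0, U=0, Y=0, Z=1) weight 1/1296
  (W=0, X=0, U=0, Y=1, Z=1) weight 1/432
  (W=0, X=0, U=0, Y=2, Z=1) weight 1/648
  (W=0, X=0, U=1, Y=0, Z=1) weight 1/1296
  (W=0, X=0, U=1, Y=1, Z=1) weight 1/432
  (W=0, X=0, U=1, Y=2, Z=1) weight 1/648
  (W=0, X=0, U=2, Y=0, Z=1) weight 1/1296
  (W=0, X=0, U=2, Y=1, Z=1) weight 1/432
  (W=1, X=0, U=0, Y=0, Z=0) weight 1/324
  (W=2, X=0, U=0, Y=0, Z=2) weight 1/648
  … 98 more
Group by W:
  weight(W=0) = 1/24
  weight(W=1) = 1/12
  weight(W=2) = 1/24
  weight(W=3) = 1/8
Total weight = 1/24 + 1/12 + 1/24 + 1/8 = 7/24
P(W=0 | obs) = 1/24 / 7/24 = 1/7
P(W=1 | obs) = 1/12 / 7/24 = 2/7
P(W=2 | obs) = 1/24 / 7/24 = 1/7
P(W=3 | obs) = 1/8 / 7/24 = 3/7

P(W = 2 | obs) = 1/7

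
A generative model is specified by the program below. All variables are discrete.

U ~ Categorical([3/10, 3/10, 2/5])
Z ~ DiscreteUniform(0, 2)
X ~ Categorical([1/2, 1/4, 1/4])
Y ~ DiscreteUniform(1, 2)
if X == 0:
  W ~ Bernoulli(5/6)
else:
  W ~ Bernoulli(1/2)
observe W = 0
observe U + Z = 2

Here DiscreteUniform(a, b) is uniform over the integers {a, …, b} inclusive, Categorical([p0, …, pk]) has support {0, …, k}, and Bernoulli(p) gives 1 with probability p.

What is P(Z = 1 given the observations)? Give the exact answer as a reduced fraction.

P(Z = 1 | obs) = 3/10

Enumerate traces; 18 have nonzero weight after conditioning:
  (U=0, Z=2, X=0, Y=1, W=0) weight 1/240
  (U=0, Z=2, X=0, Y=2, W=0) weight 1/240
  (U=0, Z=2, X=1, Y=1, W=0) weight 1/160
  (U=0, Z=2, X=1, Y=2, W=0) weight 1/160
  (U=0, Z=2, X=2, Y=1, W=0) weight 1/160
  (U=0, Z=2, X=2, Y=2, W=0) weight 1/160
  (U=1, Z=1, X=0, Y=1, W=0) weight 1/240
  (U=1, Z=1, X=0, Y=2, W=0) weight 1/240
  (U=2, Z=0, X=0, Y=1, W=0) weight 1/180
  … 9 more
Group by Z:
  weight(Z=0) = 2/45
  weight(Z=1) = 1/30
  weight(Z=2) = 1/30
Total weight = 2/45 + 1/30 + 1/30 = 1/9
P(Z=0 | obs) = 2/45 / 1/9 = 2/5
P(Z=1 | obs) = 1/30 / 1/9 = 3/10
P(Z=2 | obs) = 1/30 / 1/9 = 3/10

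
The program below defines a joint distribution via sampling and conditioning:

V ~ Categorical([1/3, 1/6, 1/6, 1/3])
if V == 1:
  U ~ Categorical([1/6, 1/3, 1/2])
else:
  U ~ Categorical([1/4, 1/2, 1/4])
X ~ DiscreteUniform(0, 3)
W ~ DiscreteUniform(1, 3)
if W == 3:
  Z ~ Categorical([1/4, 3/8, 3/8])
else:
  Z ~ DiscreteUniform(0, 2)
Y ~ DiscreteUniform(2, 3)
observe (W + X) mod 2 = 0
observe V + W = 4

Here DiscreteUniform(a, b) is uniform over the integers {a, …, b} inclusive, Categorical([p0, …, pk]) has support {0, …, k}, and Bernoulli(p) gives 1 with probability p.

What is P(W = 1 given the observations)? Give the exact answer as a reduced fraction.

Enumerate traces; 108 have nonzero weight after conditioning:
  (V=1, U=0, X=1, W=3, Z=0, Y=2) weight 1/3456
  (V=1, U=0, X=1, W=3, Z=0, Y=3) weight 1/3456
  (V=1, U=0, X=1, W=3, Z=1, Y=2) weight 1/2304
  (V=1, U=0, X=1, W=3, Z=1, Y=3) weight 1/2304
  (V=1, U=0, X=1, W=3, Z=2, Y=2) weight 1/2304
  (V=1, U=0, X=1, W=3, Z=2, Y=3) weight 1/2304
  (V=1, U=0, X=3, W=3, Z=0, Y=2) weight 1/3456
  (V=1, U=0, X=3, W=3, Z=0, Y=3) weight 1/3456
  (V=2, U=0, X=0, W=2, Z=0, Y=2) weight 1/1728
  (V=3, U=0, X=1, W=1, Z=0, Y=2) weight 1/864
  … 98 more
Group by W:
  weight(W=1) = 1/18
  weight(W=2) = 1/36
  weight(W=3) = 1/36
Total weight = 1/18 + 1/36 + 1/36 = 1/9
P(W=1 | obs) = 1/18 / 1/9 = 1/2
P(W=2 | obs) = 1/36 / 1/9 = 1/4
P(W=3 | obs) = 1/36 / 1/9 = 1/4

P(W = 1 | obs) = 1/2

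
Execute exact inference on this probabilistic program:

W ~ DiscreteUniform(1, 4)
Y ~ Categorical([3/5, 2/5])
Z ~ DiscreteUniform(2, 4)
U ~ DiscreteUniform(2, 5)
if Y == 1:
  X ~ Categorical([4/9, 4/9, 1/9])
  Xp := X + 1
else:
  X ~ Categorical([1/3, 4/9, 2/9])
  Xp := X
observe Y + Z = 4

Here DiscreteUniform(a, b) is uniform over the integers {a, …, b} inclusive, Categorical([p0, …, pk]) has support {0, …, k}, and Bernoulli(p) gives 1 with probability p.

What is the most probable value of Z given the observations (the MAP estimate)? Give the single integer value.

Enumerate traces; 96 have nonzero weight after conditioning:
  (W=1, Y=0, Z=4, U=2, X=0) weight 1/240
  (W=1, Y=0, Z=4, U=2, X=1) weight 1/180
  (W=1, Y=0, Z=4, U=2, X=2) weight 1/360
  (W=1, Y=0, Z=4, U=3, X=0) weight 1/240
  (W=1, Y=0, Z=4, U=3, X=1) weight 1/180
  (W=1, Y=0, Z=4, U=3, X=2) weight 1/360
  (W=1, Y=0, Z=4, U=4, X=0) weight 1/240
  (W=1, Y=0, Z=4, U=4, X=1) weight 1/180
  (W=1, Y=1, Z=3, U=2, X=0) weight 1/270
  … 87 more
Group by Z:
  weight(Z=3) = 2/15
  weight(Z=4) = 1/5
Total weight = 2/15 + 1/5 = 1/3
P(Z=3 | obs) = 2/15 / 1/3 = 2/5
P(Z=4 | obs) = 1/5 / 1/3 = 3/5
argmax = 4

argmax_v P(Z = v | obs) = 4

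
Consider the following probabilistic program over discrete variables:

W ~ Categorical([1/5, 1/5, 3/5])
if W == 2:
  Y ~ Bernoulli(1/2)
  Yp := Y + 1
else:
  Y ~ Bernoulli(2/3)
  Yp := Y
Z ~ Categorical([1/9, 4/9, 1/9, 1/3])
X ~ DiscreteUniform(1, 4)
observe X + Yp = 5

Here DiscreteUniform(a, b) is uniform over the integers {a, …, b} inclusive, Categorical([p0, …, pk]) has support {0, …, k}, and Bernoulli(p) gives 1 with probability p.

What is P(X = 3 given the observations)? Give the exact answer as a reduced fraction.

P(X = 3 | obs) = 9/26

Enumerate traces; 16 have nonzero weight after conditioning:
  (W=0, Y=1, Z=0, X=4) weight 1/270
  (W=0, Y=1, Z=1, X=4) weight 2/135
  (W=0, Y=1, Z=2, X=4) weight 1/270
  (W=0, Y=1, Z=3, X=4) weight 1/90
  (W=1, Y=1, Z=0, X=4) weight 1/270
  (W=1, Y=1, Z=1, X=4) weight 2/135
  (W=1, Y=1, Z=2, X=4) weight 1/270
  (W=1, Y=1, Z=3, X=4) weight 1/90
  (W=2, Y=1, Z=0, X=3) weight 1/120
  … 7 more
Group by X:
  weight(X=3) = 3/40
  weight(X=4) = 17/120
Total weight = 3/40 + 17/120 = 13/60
P(X=3 | obs) = 3/40 / 13/60 = 9/26
P(X=4 | obs) = 17/120 / 13/60 = 17/26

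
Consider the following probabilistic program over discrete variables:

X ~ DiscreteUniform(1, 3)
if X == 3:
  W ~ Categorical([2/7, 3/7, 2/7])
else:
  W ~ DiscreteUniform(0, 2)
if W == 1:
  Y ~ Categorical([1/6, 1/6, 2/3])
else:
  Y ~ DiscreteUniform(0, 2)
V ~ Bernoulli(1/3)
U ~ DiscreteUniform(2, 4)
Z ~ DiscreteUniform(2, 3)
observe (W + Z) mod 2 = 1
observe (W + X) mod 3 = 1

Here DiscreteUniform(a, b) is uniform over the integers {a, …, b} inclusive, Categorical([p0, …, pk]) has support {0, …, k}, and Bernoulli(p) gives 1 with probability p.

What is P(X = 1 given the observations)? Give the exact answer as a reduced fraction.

Enumerate traces; 54 have nonzero weight after conditioning:
  (X=1, W=0, Y=0, V=0, U=2, Z=3) weight 1/243
  (X=1, W=0, Y=0, V=0, U=3, Z=3) weight 1/243
  (X=1, W=0, Y=0, V=0, U=4, Z=3) weight 1/243
  (X=1, W=0, Y=0, V=1, U=2, Z=3) weight 1/486
  (X=1, W=0, Y=0, V=1, U=3, Z=3) weight 1/486
  (X=1, W=0, Y=0, V=1, U=4, Z=3) weight 1/486
  (X=1, W=0, Y=1, V=0, U=2, Z=3) weight 1/243
  (X=1, W=0, Y=1, V=0, U=3, Z=3) weight 1/243
  (X=2, W=2, Y=0, V=0, U=2, Z=3) weight 1/243
  (X=3, W=1, Y=0, V=0, U=2, Z=2) weight 1/378
  … 44 more
Group by X:
  weight(X=1) = 1/18
  weight(X=2) = 1/18
  weight(X=3) = 1/14
Total weight = 1/18 + 1/18 + 1/14 = 23/126
P(X=1 | obs) = 1/18 / 23/126 = 7/23
P(X=2 | obs) = 1/18 / 23/126 = 7/23
P(X=3 | obs) = 1/14 / 23/126 = 9/23

P(X = 1 | obs) = 7/23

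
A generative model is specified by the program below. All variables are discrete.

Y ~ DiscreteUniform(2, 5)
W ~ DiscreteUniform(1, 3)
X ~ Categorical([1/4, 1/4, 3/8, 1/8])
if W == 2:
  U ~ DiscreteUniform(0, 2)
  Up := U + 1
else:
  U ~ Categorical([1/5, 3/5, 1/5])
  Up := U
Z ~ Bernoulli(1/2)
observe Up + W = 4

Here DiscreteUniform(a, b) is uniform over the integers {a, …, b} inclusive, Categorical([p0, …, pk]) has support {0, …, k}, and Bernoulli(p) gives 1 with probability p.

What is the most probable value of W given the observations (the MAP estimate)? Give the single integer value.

Enumerate traces; 64 have nonzero weight after conditioning:
  (Y=2, W=2, X=0, U=1, Z=0) weight 1/288
  (Y=2, W=2, X=0, U=1, Z=1) weight 1/288
  (Y=2, W=2, X=1, U=1, Z=0) weight 1/288
  (Y=2, W=2, X=1, U=1, Z=1) weight 1/288
  (Y=2, W=2, X=2, U=1, Z=0) weight 1/192
  (Y=2, W=2, X=2, U=1, Z=1) weight 1/192
  (Y=2, W=2, X=3, U=1, Z=0) weight 1/576
  (Y=2, W=2, X=3, U=1, Z=1) weight 1/576
  (Y=2, W=3, X=0, U=1, Z=0) weight 1/160
  … 55 more
Group by W:
  weight(W=2) = 1/9
  weight(W=3) = 1/5
Total weight = 1/9 + 1/5 = 14/45
P(W=2 | obs) = 1/9 / 14/45 = 5/14
P(W=3 | obs) = 1/5 / 14/45 = 9/14
argmax = 3

argmax_v P(W = v | obs) = 3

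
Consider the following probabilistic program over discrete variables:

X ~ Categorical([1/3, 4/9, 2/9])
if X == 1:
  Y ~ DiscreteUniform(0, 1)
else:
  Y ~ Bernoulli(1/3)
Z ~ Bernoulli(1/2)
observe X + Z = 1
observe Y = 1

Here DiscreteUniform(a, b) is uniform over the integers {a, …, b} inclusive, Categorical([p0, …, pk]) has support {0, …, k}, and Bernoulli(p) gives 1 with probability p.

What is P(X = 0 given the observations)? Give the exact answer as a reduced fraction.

Enumerate traces; 2 have nonzero weight after conditioning:
  (X=0, Y=1, Z=1) weight 1/18
  (X=1, Y=1, Z=0) weight 1/9
Group by X:
  weight(X=0) = 1/18
  weight(X=1) = 1/9
Total weight = 1/18 + 1/9 = 1/6
P(X=0 | obs) = 1/18 / 1/6 = 1/3
P(X=1 | obs) = 1/9 / 1/6 = 2/3

P(X = 0 | obs) = 1/3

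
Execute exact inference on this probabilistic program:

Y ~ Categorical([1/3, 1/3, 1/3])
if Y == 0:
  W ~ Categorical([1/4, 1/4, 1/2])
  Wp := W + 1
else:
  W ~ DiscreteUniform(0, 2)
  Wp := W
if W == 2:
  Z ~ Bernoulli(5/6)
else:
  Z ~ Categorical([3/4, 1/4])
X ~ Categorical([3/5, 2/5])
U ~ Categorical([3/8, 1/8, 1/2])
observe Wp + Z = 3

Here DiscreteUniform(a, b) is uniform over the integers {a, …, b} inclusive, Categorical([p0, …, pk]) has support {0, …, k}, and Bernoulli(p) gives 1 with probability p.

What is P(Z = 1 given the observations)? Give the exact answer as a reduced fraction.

Enumerate traces; 24 have nonzero weight after conditioning:
  (Y=0, W=1, Z=1, X=0, U=0) weight 3/640
  (Y=0, W=1, Z=1, X=0, U=1) weight 1/640
  (Y=0, W=1, Z=1, X=0, U=2) weight 1/160
  (Y=0, W=1, Z=1, X=1, U=0) weight 1/320
  (Y=0, W=1, Z=1, X=1, U=1) weight 1/960
  (Y=0, W=1, Z=1, X=1, U=2) weight 1/240
  (Y=0, W=2, Z=0, X=0, U=0) weight 1/160
  (Y=0, W=2, Z=0, X=0, U=1) weight 1/480
  … 16 more
Group by Z:
  weight(Z=0) = 1/36
  weight(Z=1) = 89/432
Total weight = 1/36 + 89/432 = 101/432
P(Z=0 | obs) = 1/36 / 101/432 = 12/101
P(Z=1 | obs) = 89/432 / 101/432 = 89/101

P(Z = 1 | obs) = 89/101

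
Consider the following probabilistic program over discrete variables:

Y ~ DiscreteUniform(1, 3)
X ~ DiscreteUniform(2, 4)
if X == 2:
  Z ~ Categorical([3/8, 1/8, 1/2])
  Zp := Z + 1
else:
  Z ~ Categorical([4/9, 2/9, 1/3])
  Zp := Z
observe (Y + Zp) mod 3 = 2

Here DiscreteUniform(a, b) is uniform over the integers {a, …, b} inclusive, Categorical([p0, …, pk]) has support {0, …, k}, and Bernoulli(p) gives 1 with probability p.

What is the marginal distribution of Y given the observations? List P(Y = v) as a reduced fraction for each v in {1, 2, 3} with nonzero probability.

P(Y=1) = 59/216, P(Y=2) = 25/54, P(Y=3) = 19/72

Enumerate traces; 9 have nonzero weight after conditioning:
  (Y=1, X=2, Z=0) weight 1/24
  (Y=1, X=3, Z=1) weight 2/81
  (Y=1, X=4, Z=1) weight 2/81
  (Y=2, X=2, Z=2) weight 1/18
  (Y=2, X=3, Z=0) weight 4/81
  (Y=2, X=4, Z=0) weight 4/81
  (Y=3, X=2, Z=1) weight 1/72
  (Y=3, X=3, Z=2) weight 1/27
  … 1 more
Group by Y:
  weight(Y=1) = 59/648
  weight(Y=2) = 25/162
  weight(Y=3) = 19/216
Total weight = 59/648 + 25/162 + 19/216 = 1/3
P(Y=1 | obs) = 59/648 / 1/3 = 59/216
P(Y=2 | obs) = 25/162 / 1/3 = 25/54
P(Y=3 | obs) = 19/216 / 1/3 = 19/72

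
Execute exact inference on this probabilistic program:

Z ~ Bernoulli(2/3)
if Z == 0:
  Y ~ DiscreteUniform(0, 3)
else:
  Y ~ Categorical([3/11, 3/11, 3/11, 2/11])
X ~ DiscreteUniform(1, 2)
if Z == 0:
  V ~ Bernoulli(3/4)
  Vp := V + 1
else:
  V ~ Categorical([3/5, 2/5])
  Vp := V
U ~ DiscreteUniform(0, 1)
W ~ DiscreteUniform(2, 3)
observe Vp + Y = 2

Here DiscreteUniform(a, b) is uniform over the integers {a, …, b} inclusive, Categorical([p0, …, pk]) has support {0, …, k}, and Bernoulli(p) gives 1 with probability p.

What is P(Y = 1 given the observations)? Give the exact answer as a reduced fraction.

P(Y = 1 | obs) = 247/700

Enumerate traces; 32 have nonzero weight after conditioning:
  (Z=0, Y=0, X=1, V=1, U=0, W=2) weight 1/128
  (Z=0, Y=0, X=1, V=1, U=0, W=3) weight 1/128
  (Z=0, Y=0, X=1, V=1, U=1, W=2) weight 1/128
  (Z=0, Y=0, X=1, V=1, U=1, W=3) weight 1/128
  (Z=0, Y=0, X=2, V=1, U=0, W=2) weight 1/128
  (Z=0, Y=0, X=2, V=1, U=0, W=3) weight 1/128
  (Z=0, Y=0, X=2, V=1, U=1, W=2) weight 1/128
  (Z=0, Y=0, X=2, V=1, U=1, W=3) weight 1/128
  (Z=0, Y=1, X=1, V=0, U=0, W=2) weight 1/384
  (Z=1, Y=2, X=1, V=0, U=0, W=2) weight 3/220
  … 22 more
Group by Y:
  weight(Y=0) = 1/16
  weight(Y=1) = 247/2640
  weight(Y=2) = 6/55
Total weight = 1/16 + 247/2640 + 6/55 = 35/132
P(Y=0 | obs) = 1/16 / 35/132 = 33/140
P(Y=1 | obs) = 247/2640 / 35/132 = 247/700
P(Y=2 | obs) = 6/55 / 35/132 = 72/175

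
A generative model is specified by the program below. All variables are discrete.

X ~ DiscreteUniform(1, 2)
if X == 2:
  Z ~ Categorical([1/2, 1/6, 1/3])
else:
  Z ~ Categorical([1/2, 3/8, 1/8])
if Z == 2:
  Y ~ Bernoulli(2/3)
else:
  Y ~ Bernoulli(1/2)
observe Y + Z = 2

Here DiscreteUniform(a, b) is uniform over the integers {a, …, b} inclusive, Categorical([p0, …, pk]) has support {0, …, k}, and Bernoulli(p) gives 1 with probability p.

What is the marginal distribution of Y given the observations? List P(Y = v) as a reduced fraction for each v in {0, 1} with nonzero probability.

Enumerate traces; 4 have nonzero weight after conditioning:
  (X=1, Z=1, Y=1) weight 3/32
  (X=1, Z=2, Y=0) weight 1/48
  (X=2, Z=1, Y=1) weight 1/24
  (X=2, Z=2, Y=0) weight 1/18
Group by Y:
  weight(Y=0) = 11/144
  weight(Y=1) = 13/96
Total weight = 11/144 + 13/96 = 61/288
P(Y=0 | obs) = 11/144 / 61/288 = 22/61
P(Y=1 | obs) = 13/96 / 61/288 = 39/61

P(Y=0) = 22/61, P(Y=1) = 39/61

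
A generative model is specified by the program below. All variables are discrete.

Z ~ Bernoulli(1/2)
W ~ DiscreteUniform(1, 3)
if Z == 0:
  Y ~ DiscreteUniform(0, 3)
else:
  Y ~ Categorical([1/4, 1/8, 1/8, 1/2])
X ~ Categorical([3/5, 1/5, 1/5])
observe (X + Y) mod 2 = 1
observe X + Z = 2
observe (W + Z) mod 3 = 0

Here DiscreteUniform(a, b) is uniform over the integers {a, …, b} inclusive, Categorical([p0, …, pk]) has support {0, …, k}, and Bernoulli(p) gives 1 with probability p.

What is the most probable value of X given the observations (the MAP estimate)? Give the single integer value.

Enumerate traces; 4 have nonzero weight after conditioning:
  (Z=0, W=3, Y=1, X=2) weight 1/120
  (Z=0, W=3, Y=3, X=2) weight 1/120
  (Z=1, W=2, Y=0, X=1) weight 1/120
  (Z=1, W=2, Y=2, X=1) weight 1/240
Group by X:
  weight(X=1) = 1/80
  weight(X=2) = 1/60
Total weight = 1/80 + 1/60 = 7/240
P(X=1 | obs) = 1/80 / 7/240 = 3/7
P(X=2 | obs) = 1/60 / 7/240 = 4/7
argmax = 2

argmax_v P(X = v | obs) = 2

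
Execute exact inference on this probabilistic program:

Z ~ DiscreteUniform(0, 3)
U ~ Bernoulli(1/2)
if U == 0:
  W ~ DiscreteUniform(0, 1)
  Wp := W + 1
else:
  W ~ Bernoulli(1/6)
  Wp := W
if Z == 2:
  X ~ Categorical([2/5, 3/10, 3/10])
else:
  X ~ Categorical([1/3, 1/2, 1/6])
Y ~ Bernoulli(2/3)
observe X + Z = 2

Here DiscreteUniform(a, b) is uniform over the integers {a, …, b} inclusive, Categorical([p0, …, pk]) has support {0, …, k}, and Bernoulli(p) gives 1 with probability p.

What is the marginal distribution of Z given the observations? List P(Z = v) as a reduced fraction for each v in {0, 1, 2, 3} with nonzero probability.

P(Z=0) = 5/32, P(Z=1) = 15/32, P(Z=2) = 3/8

Enumerate traces; 24 have nonzero weight after conditioning:
  (Z=0, U=0, W=0, X=2, Y=0) weight 1/288
  (Z=0, U=0, W=0, X=2, Y=1) weight 1/144
  (Z=0, U=0, W=1, X=2, Y=0) weight 1/288
  (Z=0, U=0, W=1, X=2, Y=1) weight 1/144
  (Z=0, U=1, W=0, X=2, Y=0) weight 5/864
  (Z=0, U=1, W=0, X=2, Y=1) weight 5/432
  (Z=0, U=1, W=1, X=2, Y=0) weight 1/864
  (Z=0, U=1, W=1, X=2, Y=1) weight 1/432
  (Z=1, U=0, W=0, X=1, Y=0) weight 1/96
  (Z=2, U=0, W=0, X=0, Y=0) weight 1/120
  … 14 more
Group by Z:
  weight(Z=0) = 1/24
  weight(Z=1) = 1/8
  weight(Z=2) = 1/10
Total weight = 1/24 + 1/8 + 1/10 = 4/15
P(Z=0 | obs) = 1/24 / 4/15 = 5/32
P(Z=1 | obs) = 1/8 / 4/15 = 15/32
P(Z=2 | obs) = 1/10 / 4/15 = 3/8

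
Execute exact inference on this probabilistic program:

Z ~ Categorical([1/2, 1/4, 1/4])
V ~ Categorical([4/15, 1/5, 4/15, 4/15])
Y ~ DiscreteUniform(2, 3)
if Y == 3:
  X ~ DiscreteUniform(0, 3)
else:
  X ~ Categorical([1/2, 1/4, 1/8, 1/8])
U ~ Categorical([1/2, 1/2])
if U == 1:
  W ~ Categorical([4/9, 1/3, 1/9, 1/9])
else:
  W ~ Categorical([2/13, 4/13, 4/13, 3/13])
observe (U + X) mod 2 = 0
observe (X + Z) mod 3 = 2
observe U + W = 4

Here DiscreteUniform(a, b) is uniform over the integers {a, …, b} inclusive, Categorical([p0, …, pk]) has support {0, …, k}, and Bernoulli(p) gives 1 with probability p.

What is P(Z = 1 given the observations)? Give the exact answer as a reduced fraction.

Enumerate traces; 16 have nonzero weight after conditioning:
  (Z=1, V=0, Y=2, X=1, U=1, W=3) weight 1/2160
  (Z=1, V=0, Y=3, X=1, U=1, W=3) weight 1/2160
  (Z=1, V=1, Y=2, X=1, U=1, W=3) weight 1/2880
  (Z=1, V=1, Y=3, X=1, U=1, W=3) weight 1/2880
  (Z=1, V=2, Y=2, X=1, U=1, W=3) weight 1/2160
  (Z=1, V=2, Y=3, X=1, U=1, W=3) weight 1/2160
  (Z=1, V=3, Y=2, X=1, U=1, W=3) weight 1/2160
  (Z=1, V=3, Y=3, X=1, U=1, W=3) weight 1/2160
  (Z=2, V=0, Y=2, X=3, U=1, W=3) weight 1/4320
  … 7 more
Group by Z:
  weight(Z=1) = 1/288
  weight(Z=2) = 1/384
Total weight = 1/288 + 1/384 = 7/1152
P(Z=1 | obs) = 1/288 / 7/1152 = 4/7
P(Z=2 | obs) = 1/384 / 7/1152 = 3/7

P(Z = 1 | obs) = 4/7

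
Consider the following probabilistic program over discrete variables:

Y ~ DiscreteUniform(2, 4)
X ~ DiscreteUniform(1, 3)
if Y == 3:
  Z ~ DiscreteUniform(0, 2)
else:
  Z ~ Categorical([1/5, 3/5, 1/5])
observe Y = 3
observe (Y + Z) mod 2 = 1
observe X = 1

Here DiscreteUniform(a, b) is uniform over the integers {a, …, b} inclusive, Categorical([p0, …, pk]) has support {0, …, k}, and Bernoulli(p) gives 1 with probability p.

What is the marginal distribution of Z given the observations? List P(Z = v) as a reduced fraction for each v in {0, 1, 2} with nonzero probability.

Enumerate traces; 2 have nonzero weight after conditioning:
  (Y=3, X=1, Z=0) weight 1/27
  (Y=3, X=1, Z=2) weight 1/27
Group by Z:
  weight(Z=0) = 1/27
  weight(Z=2) = 1/27
Total weight = 1/27 + 1/27 = 2/27
P(Z=0 | obs) = 1/27 / 2/27 = 1/2
P(Z=2 | obs) = 1/27 / 2/27 = 1/2

P(Z=0) = 1/2, P(Z=2) = 1/2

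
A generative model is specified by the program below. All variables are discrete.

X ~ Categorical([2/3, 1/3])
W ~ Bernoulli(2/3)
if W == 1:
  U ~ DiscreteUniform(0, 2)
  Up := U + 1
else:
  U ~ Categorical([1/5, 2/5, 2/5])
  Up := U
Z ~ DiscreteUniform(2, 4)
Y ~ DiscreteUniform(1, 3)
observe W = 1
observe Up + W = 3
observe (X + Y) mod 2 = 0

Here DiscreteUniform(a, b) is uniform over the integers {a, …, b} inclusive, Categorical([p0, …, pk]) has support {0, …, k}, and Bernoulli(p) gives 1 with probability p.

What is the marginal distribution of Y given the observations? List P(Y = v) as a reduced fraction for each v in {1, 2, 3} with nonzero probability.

P(Y=1) = 1/4, P(Y=2) = 1/2, P(Y=3) = 1/4

Enumerate traces; 9 have nonzero weight after conditioning:
  (X=0, W=1, U=1, Z=2, Y=2) weight 4/243
  (X=0, W=1, U=1, Z=3, Y=2) weight 4/243
  (X=0, W=1, U=1, Z=4, Y=2) weight 4/243
  (X=1, W=1, U=1, Z=2, Y=1) weight 2/243
  (X=1, W=1, U=1, Z=2, Y=3) weight 2/243
  (X=1, W=1, U=1, Z=3, Y=1) weight 2/243
  (X=1, W=1, U=1, Z=3, Y=3) weight 2/243
  (X=1, W=1, U=1, Z=4, Y=1) weight 2/243
  … 1 more
Group by Y:
  weight(Y=1) = 2/81
  weight(Y=2) = 4/81
  weight(Y=3) = 2/81
Total weight = 2/81 + 4/81 + 2/81 = 8/81
P(Y=1 | obs) = 2/81 / 8/81 = 1/4
P(Y=2 | obs) = 4/81 / 8/81 = 1/2
P(Y=3 | obs) = 2/81 / 8/81 = 1/4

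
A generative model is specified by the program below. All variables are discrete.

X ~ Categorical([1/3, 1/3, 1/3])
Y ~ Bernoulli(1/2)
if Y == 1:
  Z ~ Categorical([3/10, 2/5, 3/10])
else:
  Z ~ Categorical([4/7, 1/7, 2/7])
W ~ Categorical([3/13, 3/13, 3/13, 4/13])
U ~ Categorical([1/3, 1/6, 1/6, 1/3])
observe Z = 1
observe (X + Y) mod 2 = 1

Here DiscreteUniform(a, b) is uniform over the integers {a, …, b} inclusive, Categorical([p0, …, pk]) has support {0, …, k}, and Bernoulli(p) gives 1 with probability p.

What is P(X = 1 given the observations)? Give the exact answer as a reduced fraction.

Enumerate traces; 48 have nonzero weight after conditioning:
  (X=0, Y=1, Z=1, W=0, U=0) weight 1/195
  (X=0, Y=1, Z=1, W=0, U=1) weight 1/390
  (X=0, Y=1, Z=1, W=0, U=2) weight 1/390
  (X=0, Y=1, Z=1, W=0, U=3) weight 1/195
  (X=0, Y=1, Z=1, W=1, U=0) weight 1/195
  (X=0, Y=1, Z=1, W=1, U=1) weight 1/390
  (X=0, Y=1, Z=1, W=1, U=2) weight 1/390
  (X=0, Y=1, Z=1, W=1, U=3) weight 1/195
  (X=1, Y=0, Z=1, W=0, U=0) weight 1/546
  (X=2, Y=1, Z=1, W=0, U=0) weight 1/195
  … 38 more
Group by X:
  weight(X=0) = 1/15
  weight(X=1) = 1/42
  weight(X=2) = 1/15
Total weight = 1/15 + 1/42 + 1/15 = 11/70
P(X=0 | obs) = 1/15 / 11/70 = 14/33
P(X=1 | obs) = 1/42 / 11/70 = 5/33
P(X=2 | obs) = 1/15 / 11/70 = 14/33

P(X = 1 | obs) = 5/33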